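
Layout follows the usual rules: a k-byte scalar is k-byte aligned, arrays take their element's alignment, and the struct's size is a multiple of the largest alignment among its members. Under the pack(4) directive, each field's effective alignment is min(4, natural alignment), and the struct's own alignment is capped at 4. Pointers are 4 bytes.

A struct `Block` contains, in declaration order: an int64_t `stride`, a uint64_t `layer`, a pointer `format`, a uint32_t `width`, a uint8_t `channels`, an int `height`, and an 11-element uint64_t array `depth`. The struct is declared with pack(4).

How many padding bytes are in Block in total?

3

stride at 0 (size 8, align 4) → ends 8
layer at 8 (size 8, align 4) → ends 16
format at 16 (size 4, align 4) → ends 20
width at 20 (size 4, align 4) → ends 24
channels at 24 (size 1, align 1) → ends 25
pad 3 to align 4 for height
height at 28 (size 4, align 4) → ends 32
depth at 32 (size 88, align 4) → ends 120
total 120 bytes, alignment 4
data bytes 117, size 120 → padding 3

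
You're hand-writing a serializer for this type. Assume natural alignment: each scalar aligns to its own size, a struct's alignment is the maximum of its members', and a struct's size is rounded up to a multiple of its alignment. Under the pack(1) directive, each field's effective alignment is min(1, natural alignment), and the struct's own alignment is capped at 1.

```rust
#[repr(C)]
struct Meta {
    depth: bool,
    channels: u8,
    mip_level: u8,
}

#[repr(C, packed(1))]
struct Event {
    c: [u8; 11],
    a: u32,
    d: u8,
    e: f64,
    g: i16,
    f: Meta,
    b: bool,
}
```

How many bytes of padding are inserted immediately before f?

0

Meta: depth at 0 (size 1, align 1) → ends 1; channels at 1 (size 1, align 1) → ends 2; mip_level at 2 (size 1, align 1) → ends 3; total 3 bytes, alignment 1
c at 0 (size 11, align 1) → ends 11
a at 11 (size 4, align 1) → ends 15
d at 15 (size 1, align 1) → ends 16
e at 16 (size 8, align 1) → ends 24
g at 24 (size 2, align 1) → ends 26
f at 26 (size 3, align 1) → ends 29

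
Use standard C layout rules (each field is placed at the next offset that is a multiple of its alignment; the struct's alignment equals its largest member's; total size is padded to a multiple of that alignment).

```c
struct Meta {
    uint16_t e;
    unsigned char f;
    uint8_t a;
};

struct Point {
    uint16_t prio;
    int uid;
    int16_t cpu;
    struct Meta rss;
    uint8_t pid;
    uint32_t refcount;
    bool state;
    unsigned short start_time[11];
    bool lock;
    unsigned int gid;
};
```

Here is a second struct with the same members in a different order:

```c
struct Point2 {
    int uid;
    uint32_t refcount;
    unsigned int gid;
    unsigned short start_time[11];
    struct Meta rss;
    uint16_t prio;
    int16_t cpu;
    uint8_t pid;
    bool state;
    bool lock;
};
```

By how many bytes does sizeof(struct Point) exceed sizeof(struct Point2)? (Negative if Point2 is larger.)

Meta: 0..2  e  (2B, 2-aligned); 2..3  f  (1B, 1-aligned); 3..4  a  (1B, 1-aligned); sizeof = 4, alignof = 2
0..2  prio  (2B, 2-aligned)
2..4  -- padding (2B)
4..8  uid  (4B, 4-aligned)
8..10  cpu  (2B, 2-aligned)
10..14  rss  (4B, 2-aligned)
14..15  pid  (1B, 1-aligned)
15..16  -- padding (1B)
16..20  refcount  (4B, 4-aligned)
20..21  state  (1B, 1-aligned)
21..22  -- padding (1B)
22..44  start_time  (22B, 2-aligned)
44..45  lock  (1B, 1-aligned)
45..48  -- padding (3B)
48..52  gid  (4B, 4-aligned)
sizeof = 52, alignof = 4
— Point2 —
0..4  uid  (4B, 4-aligned)
4..8  refcount  (4B, 4-aligned)
8..12  gid  (4B, 4-aligned)
12..34  start_time  (22B, 2-aligned)
34..38  rss  (4B, 2-aligned)
38..40  prio  (2B, 2-aligned)
40..42  cpu  (2B, 2-aligned)
42..43  pid  (1B, 1-aligned)
43..44  state  (1B, 1-aligned)
44..45  lock  (1B, 1-aligned)
45..48  -- tail padding (3B)
sizeof = 48, alignof = 4
52 − 48 = 4

4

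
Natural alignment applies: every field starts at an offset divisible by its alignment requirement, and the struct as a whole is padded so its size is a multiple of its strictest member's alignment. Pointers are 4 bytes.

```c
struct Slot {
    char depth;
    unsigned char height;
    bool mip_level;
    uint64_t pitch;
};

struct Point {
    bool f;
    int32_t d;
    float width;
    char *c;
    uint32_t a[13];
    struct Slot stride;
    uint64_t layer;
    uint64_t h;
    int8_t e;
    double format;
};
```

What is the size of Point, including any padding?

Slot: @0: depth [1B, align 1] → 1; @1: height [1B, align 1] → 2; @2: mip_level [1B, align 1] → 3; +5 pad (align 8); @8: pitch [8B, align 8] → 16; size 16, align 8
@0: f [1B, align 1] → 1
+3 pad (align 4)
@4: d [4B, align 4] → 8
@8: width [4B, align 4] → 12
@12: c [4B, align 4] → 16
@16: a [52B, align 4] → 68
+4 pad (align 8)
@72: stride [16B, align 8] → 88
@88: layer [8B, align 8] → 96
@96: h [8B, align 8] → 104
@104: e [1B, align 1] → 105
+7 pad (align 8)
@112: format [8B, align 8] → 120
size 120, align 8

120 bytes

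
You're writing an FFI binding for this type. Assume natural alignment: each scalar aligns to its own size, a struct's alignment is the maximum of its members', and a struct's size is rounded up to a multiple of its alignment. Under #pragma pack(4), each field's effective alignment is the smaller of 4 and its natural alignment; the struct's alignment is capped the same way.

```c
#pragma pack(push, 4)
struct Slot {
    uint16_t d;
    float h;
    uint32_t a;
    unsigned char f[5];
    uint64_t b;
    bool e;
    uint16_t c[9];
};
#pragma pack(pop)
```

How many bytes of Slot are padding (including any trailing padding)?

0..2  d  (2B, 2-aligned)
2..4  -- padding (2B)
4..8  h  (4B, 4-aligned)
8..12  a  (4B, 4-aligned)
12..17  f  (5B, 1-aligned)
17..20  -- padding (3B)
20..28  b  (8B, 4-aligned)
28..29  e  (1B, 1-aligned)
29..30  -- padding (1B)
30..48  c  (18B, 2-aligned)
sizeof = 48, alignof = 4
data bytes 42, size 48 → padding 6

6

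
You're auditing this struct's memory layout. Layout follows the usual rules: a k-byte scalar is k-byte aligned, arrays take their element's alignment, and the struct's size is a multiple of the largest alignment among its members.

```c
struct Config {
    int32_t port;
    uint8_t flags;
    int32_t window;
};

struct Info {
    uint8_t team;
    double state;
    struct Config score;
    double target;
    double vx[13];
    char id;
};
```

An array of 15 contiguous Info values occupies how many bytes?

2280

Config: port at 0 (size 4, align 4) → ends 4; flags at 4 (size 1, align 1) → ends 5; pad 3 to align 4 for window; window at 8 (size 4, align 4) → ends 12; total 12 bytes, alignment 4
team at 0 (size 1, align 1) → ends 1
pad 7 to align 8 for state
state at 8 (size 8, align 8) → ends 16
score at 16 (size 12, align 4) → ends 28
pad 4 to align 8 for target
target at 32 (size 8, align 8) → ends 40
vx at 40 (size 104, align 8) → ends 144
id at 144 (size 1, align 1) → ends 145
tail pad 7 to reach multiple of 8
total 152 bytes, alignment 8
array of 15: 15 × 152 = 2280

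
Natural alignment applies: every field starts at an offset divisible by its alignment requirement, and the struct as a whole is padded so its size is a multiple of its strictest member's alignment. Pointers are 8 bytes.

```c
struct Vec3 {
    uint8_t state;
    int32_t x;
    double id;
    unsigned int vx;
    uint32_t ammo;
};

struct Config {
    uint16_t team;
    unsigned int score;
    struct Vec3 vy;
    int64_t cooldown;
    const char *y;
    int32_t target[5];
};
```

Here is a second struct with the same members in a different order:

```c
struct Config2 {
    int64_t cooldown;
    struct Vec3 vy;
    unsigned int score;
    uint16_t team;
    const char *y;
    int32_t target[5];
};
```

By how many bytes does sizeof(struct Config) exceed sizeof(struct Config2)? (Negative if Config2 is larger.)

0

Vec3: state at 0 (size 1, align 1) → ends 1; pad 3 to align 4 for x; x at 4 (size 4, align 4) → ends 8; id at 8 (size 8, align 8) → ends 16; vx at 16 (size 4, align 4) → ends 20; ammo at 20 (size 4, align 4) → ends 24; total 24 bytes, alignment 8
team at 0 (size 2, align 2) → ends 2
pad 2 to align 4 for score
score at 4 (size 4, align 4) → ends 8
vy at 8 (size 24, align 8) → ends 32
cooldown at 32 (size 8, align 8) → ends 40
y at 40 (size 8, align 8) → ends 48
target at 48 (size 20, align 4) → ends 68
tail pad 4 to reach multiple of 8
total 72 bytes, alignment 8
— Config2 —
cooldown at 0 (size 8, align 8) → ends 8
vy at 8 (size 24, align 8) → ends 32
score at 32 (size 4, align 4) → ends 36
team at 36 (size 2, align 2) → ends 38
pad 2 to align 8 for y
y at 40 (size 8, align 8) → ends 48
target at 48 (size 20, align 4) → ends 68
tail pad 4 to reach multiple of 8
total 72 bytes, alignment 8
72 − 72 = 0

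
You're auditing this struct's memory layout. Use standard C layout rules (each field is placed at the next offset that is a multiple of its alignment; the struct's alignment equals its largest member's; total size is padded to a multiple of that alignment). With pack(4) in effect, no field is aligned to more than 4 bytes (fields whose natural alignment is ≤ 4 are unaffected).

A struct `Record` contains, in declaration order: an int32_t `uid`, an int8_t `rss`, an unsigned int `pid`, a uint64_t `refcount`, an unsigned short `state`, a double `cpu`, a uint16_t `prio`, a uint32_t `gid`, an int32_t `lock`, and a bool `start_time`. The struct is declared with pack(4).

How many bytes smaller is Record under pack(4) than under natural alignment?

natural layout:
  @0: uid [4B, align 4] → 4
  @4: rss [1B, align 1] → 5
  +3 pad (align 4)
  @8: pid [4B, align 4] → 12
  +4 pad (align 8)
  @16: refcount [8B, align 8] → 24
  @24: state [2B, align 2] → 26
  +6 pad (align 8)
  @32: cpu [8B, align 8] → 40
  @40: prio [2B, align 2] → 42
  +2 pad (align 4)
  @44: gid [4B, align 4] → 48
  @48: lock [4B, align 4] → 52
  @52: start_time [1B, align 1] → 53
  +3 tail pad (align 8)
  size 56, align 8
packed(4) layout:
  @0: uid [4B, align 4] → 4
  @4: rss [1B, align 1] → 5
  +3 pad (align 4)
  @8: pid [4B, align 4] → 12
  @12: refcount [8B, align 4] → 20
  @20: state [2B, align 2] → 22
  +2 pad (align 4)
  @24: cpu [8B, align 4] → 32
  @32: prio [2B, align 2] → 34
  +2 pad (align 4)
  @36: gid [4B, align 4] → 40
  @40: lock [4B, align 4] → 44
  @44: start_time [1B, align 1] → 45
  +3 tail pad (align 4)
  size 48, align 4
56 − 48 = 8

8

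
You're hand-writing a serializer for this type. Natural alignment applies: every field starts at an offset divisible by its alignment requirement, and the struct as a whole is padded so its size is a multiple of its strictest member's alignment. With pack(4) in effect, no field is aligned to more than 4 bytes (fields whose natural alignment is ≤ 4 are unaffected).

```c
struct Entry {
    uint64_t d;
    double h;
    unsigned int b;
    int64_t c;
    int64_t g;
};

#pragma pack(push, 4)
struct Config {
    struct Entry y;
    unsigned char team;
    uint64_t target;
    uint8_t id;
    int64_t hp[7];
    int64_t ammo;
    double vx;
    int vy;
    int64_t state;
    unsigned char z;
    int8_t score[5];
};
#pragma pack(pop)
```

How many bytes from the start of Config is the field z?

140

Entry: d at 0 (size 8, align 8) → ends 8; h at 8 (size 8, align 8) → ends 16; b at 16 (size 4, align 4) → ends 20; pad 4 to align 8 for c; c at 24 (size 8, align 8) → ends 32; g at 32 (size 8, align 8) → ends 40; total 40 bytes, alignment 8
y at 0 (size 40, align 4) → ends 40
team at 40 (size 1, align 1) → ends 41
pad 3 to align 4 for target
target at 44 (size 8, align 4) → ends 52
id at 52 (size 1, align 1) → ends 53
pad 3 to align 4 for hp
hp at 56 (size 56, align 4) → ends 112
ammo at 112 (size 8, align 4) → ends 120
vx at 120 (size 8, align 4) → ends 128
vy at 128 (size 4, align 4) → ends 132
state at 132 (size 8, align 4) → ends 140
z at 140 (size 1, align 1) → ends 141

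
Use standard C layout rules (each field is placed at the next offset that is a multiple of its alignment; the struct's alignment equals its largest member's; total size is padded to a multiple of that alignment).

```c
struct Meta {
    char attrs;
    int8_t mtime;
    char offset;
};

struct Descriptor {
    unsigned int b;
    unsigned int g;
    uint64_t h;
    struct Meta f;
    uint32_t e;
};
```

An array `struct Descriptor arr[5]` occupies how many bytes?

Meta: attrs at 0 (size 1, align 1) → ends 1; mtime at 1 (size 1, align 1) → ends 2; offset at 2 (size 1, align 1) → ends 3; total 3 bytes, alignment 1
b at 0 (size 4, align 4) → ends 4
g at 4 (size 4, align 4) → ends 8
h at 8 (size 8, align 8) → ends 16
f at 16 (size 3, align 1) → ends 19
pad 1 to align 4 for e
e at 20 (size 4, align 4) → ends 24
total 24 bytes, alignment 8
array of 5: 5 × 24 = 120

120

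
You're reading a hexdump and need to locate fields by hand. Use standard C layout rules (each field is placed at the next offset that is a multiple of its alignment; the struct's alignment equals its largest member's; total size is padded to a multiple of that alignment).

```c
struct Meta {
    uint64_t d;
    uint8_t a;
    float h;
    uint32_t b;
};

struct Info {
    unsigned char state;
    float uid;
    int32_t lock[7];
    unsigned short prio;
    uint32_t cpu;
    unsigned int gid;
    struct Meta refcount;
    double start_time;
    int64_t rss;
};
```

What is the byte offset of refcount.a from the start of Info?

Meta: @0: d [8B, align 8] → 8; @8: a [1B, align 1] → 9; +3 pad (align 4); @12: h [4B, align 4] → 16; @16: b [4B, align 4] → 20; +4 tail pad (align 8); size 24, align 8
@0: state [1B, align 1] → 1
+3 pad (align 4)
@4: uid [4B, align 4] → 8
@8: lock [28B, align 4] → 36
@36: prio [2B, align 2] → 38
+2 pad (align 4)
@40: cpu [4B, align 4] → 44
@44: gid [4B, align 4] → 48
@48: refcount [24B, align 8] → 72
within Meta: a at 8
48 + 8 = 56

56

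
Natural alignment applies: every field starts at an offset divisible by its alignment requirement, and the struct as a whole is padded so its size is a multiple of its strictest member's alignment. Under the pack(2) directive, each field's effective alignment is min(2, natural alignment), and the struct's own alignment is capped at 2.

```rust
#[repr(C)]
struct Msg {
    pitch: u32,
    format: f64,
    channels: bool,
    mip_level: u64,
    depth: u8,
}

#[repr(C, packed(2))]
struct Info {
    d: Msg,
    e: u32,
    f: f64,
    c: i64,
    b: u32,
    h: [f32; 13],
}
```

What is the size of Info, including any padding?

Msg: pitch at 0 (size 4, align 4) → ends 4; pad 4 to align 8 for format; format at 8 (size 8, align 8) → ends 16; channels at 16 (size 1, align 1) → ends 17; pad 7 to align 8 for mip_level; mip_level at 24 (size 8, align 8) → ends 32; depth at 32 (size 1, align 1) → ends 33; tail pad 7 to reach multiple of 8; total 40 bytes, alignment 8
d at 0 (size 40, align 2) → ends 40
e at 40 (size 4, align 2) → ends 44
f at 44 (size 8, align 2) → ends 52
c at 52 (size 8, align 2) → ends 60
b at 60 (size 4, align 2) → ends 64
h at 64 (size 52, align 2) → ends 116
total 116 bytes, alignment 2

116 bytes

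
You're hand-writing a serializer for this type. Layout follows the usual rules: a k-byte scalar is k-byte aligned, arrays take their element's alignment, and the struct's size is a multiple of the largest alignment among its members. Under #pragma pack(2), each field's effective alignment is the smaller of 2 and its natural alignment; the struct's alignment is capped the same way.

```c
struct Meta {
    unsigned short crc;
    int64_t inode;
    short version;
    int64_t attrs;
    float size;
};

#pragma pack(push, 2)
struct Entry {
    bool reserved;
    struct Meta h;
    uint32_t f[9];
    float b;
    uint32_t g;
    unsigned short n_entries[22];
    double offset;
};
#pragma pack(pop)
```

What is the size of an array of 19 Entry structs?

2622

Meta: crc at 0 (size 2, align 2) → ends 2; pad 6 to align 8 for inode; inode at 8 (size 8, align 8) → ends 16; version at 16 (size 2, align 2) → ends 18; pad 6 to align 8 for attrs; attrs at 24 (size 8, align 8) → ends 32; size at 32 (size 4, align 4) → ends 36; tail pad 4 to reach multiple of 8; total 40 bytes, alignment 8
reserved at 0 (size 1, align 1) → ends 1
pad 1 to align 2 for h
h at 2 (size 40, align 2) → ends 42
f at 42 (size 36, align 2) → ends 78
b at 78 (size 4, align 2) → ends 82
g at 82 (size 4, align 2) → ends 86
n_entries at 86 (size 44, align 2) → ends 130
offset at 130 (size 8, align 2) → ends 138
total 138 bytes, alignment 2
array of 19: 19 × 138 = 2622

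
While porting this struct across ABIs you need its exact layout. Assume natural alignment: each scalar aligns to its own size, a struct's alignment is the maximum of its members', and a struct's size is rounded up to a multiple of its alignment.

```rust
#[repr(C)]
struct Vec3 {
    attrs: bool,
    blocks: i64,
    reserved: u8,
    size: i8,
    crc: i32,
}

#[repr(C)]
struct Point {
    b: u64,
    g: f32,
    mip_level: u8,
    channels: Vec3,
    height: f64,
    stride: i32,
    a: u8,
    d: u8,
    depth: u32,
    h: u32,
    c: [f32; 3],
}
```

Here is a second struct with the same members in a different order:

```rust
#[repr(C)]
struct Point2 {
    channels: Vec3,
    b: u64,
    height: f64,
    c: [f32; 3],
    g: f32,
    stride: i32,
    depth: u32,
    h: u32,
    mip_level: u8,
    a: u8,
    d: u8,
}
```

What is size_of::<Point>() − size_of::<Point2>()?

8

Vec3: 0..1  attrs  (1B, 1-aligned); 1..8  -- padding (7B); 8..16  blocks  (8B, 8-aligned); 16..17  reserved  (1B, 1-aligned); 17..18  size  (1B, 1-aligned); 18..20  -- padding (2B); 20..24  crc  (4B, 4-aligned); sizeof = 24, alignof = 8
0..8  b  (8B, 8-aligned)
8..12  g  (4B, 4-aligned)
12..13  mip_level  (1B, 1-aligned)
13..16  -- padding (3B)
16..40  channels  (24B, 8-aligned)
40..48  height  (8B, 8-aligned)
48..52  stride  (4B, 4-aligned)
52..53  a  (1B, 1-aligned)
53..54  d  (1B, 1-aligned)
54..56  -- padding (2B)
56..60  depth  (4B, 4-aligned)
60..64  h  (4B, 4-aligned)
64..76  c  (12B, 4-aligned)
76..80  -- tail padding (4B)
sizeof = 80, alignof = 8
— Point2 —
0..24  channels  (24B, 8-aligned)
24..32  b  (8B, 8-aligned)
32..40  height  (8B, 8-aligned)
40..52  c  (12B, 4-aligned)
52..56  g  (4B, 4-aligned)
56..60  stride  (4B, 4-aligned)
60..64  depth  (4B, 4-aligned)
64..68  h  (4B, 4-aligned)
68..69  mip_level  (1B, 1-aligned)
69..70  a  (1B, 1-aligned)
70..71  d  (1B, 1-aligned)
71..72  -- tail padding (1B)
sizeof = 72, alignof = 8
80 − 72 = 8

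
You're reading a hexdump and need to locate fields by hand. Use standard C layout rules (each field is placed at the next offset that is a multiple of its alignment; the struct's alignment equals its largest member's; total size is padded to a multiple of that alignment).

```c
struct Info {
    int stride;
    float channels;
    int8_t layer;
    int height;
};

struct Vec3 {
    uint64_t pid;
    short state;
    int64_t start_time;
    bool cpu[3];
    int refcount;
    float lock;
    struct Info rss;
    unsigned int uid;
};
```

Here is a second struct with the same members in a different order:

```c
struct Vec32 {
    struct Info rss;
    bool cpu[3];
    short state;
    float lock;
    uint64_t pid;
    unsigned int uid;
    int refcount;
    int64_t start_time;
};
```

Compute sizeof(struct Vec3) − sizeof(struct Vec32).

0

Info: 0..4  stride  (4B, 4-aligned); 4..8  channels  (4B, 4-aligned); 8..9  layer  (1B, 1-aligned); 9..12  -- padding (3B); 12..16  height  (4B, 4-aligned); sizeof = 16, alignof = 4
0..8  pid  (8B, 8-aligned)
8..10  state  (2B, 2-aligned)
10..16  -- padding (6B)
16..24  start_time  (8B, 8-aligned)
24..27  cpu  (3B, 1-aligned)
27..28  -- padding (1B)
28..32  refcount  (4B, 4-aligned)
32..36  lock  (4B, 4-aligned)
36..52  rss  (16B, 4-aligned)
52..56  uid  (4B, 4-aligned)
sizeof = 56, alignof = 8
— Vec32 —
0..16  rss  (16B, 4-aligned)
16..19  cpu  (3B, 1-aligned)
19..20  -- padding (1B)
20..22  state  (2B, 2-aligned)
22..24  -- padding (2B)
24..28  lock  (4B, 4-aligned)
28..32  -- padding (4B)
32..40  pid  (8B, 8-aligned)
40..44  uid  (4B, 4-aligned)
44..48  refcount  (4B, 4-aligned)
48..56  start_time  (8B, 8-aligned)
sizeof = 56, alignof = 8
56 − 56 = 0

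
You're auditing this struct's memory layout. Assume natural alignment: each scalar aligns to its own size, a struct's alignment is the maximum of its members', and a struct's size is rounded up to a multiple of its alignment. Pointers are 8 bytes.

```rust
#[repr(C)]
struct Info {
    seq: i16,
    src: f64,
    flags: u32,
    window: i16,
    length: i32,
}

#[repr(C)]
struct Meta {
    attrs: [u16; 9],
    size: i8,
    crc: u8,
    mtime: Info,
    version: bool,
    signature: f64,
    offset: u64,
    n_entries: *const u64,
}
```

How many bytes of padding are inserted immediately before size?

Info: @0: seq [2B, align 2] → 2; +6 pad (align 8); @8: src [8B, align 8] → 16; @16: flags [4B, align 4] → 20; @20: window [2B, align 2] → 22; +2 pad (align 4); @24: length [4B, align 4] → 28; +4 tail pad (align 8); size 32, align 8
@0: attrs [18B, align 2] → 18
@18: size [1B, align 1] → 19

0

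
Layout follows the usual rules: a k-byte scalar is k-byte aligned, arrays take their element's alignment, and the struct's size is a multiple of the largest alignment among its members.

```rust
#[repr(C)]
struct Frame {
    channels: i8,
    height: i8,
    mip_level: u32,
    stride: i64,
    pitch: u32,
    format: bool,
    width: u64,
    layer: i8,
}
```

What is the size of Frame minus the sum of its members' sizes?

12

@0: channels [1B, align 1] → 1
@1: height [1B, align 1] → 2
+2 pad (align 4)
@4: mip_level [4B, align 4] → 8
@8: stride [8B, align 8] → 16
@16: pitch [4B, align 4] → 20
@20: format [1B, align 1] → 21
+3 pad (align 8)
@24: width [8B, align 8] → 32
@32: layer [1B, align 1] → 33
+7 tail pad (align 8)
size 40, align 8
data bytes 28, size 40 → padding 12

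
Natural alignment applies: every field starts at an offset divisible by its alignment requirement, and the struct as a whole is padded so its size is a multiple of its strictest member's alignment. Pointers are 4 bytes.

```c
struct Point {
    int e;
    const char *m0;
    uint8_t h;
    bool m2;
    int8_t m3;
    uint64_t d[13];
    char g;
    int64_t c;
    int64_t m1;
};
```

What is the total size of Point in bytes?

0..4  e  (4B, 4-aligned)
4..8  m0  (4B, 4-aligned)
8..9  h  (1B, 1-aligned)
9..10  m2  (1B, 1-aligned)
10..11  m3  (1B, 1-aligned)
11..16  -- padding (5B)
16..120  d  (104B, 8-aligned)
120..121  g  (1B, 1-aligned)
121..128  -- padding (7B)
128..136  c  (8B, 8-aligned)
136..144  m1  (8B, 8-aligned)
sizeof = 144, alignof = 8

144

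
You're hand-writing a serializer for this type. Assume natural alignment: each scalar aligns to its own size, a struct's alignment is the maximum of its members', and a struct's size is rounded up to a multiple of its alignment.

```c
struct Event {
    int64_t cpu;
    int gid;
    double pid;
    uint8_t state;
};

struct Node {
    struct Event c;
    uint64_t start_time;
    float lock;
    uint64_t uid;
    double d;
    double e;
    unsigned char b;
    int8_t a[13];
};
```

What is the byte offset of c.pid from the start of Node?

16

Event: cpu at 0 (size 8, align 8) → ends 8; gid at 8 (size 4, align 4) → ends 12; pad 4 to align 8 for pid; pid at 16 (size 8, align 8) → ends 24; state at 24 (size 1, align 1) → ends 25; tail pad 7 to reach multiple of 8; total 32 bytes, alignment 8
c at 0 (size 32, align 8) → ends 32
within Event: pid at 16
0 + 16 = 16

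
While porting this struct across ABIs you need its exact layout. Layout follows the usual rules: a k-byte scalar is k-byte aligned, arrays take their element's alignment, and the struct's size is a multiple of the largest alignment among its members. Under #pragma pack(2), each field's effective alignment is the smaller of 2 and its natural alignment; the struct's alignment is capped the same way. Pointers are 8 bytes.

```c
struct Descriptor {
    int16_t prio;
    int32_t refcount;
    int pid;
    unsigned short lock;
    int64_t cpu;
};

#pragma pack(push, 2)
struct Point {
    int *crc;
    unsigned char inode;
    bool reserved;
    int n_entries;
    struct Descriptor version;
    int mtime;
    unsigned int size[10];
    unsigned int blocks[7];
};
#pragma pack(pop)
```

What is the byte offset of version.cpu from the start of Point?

Descriptor: prio at 0 (size 2, align 2) → ends 2; pad 2 to align 4 for refcount; refcount at 4 (size 4, align 4) → ends 8; pid at 8 (size 4, align 4) → ends 12; lock at 12 (size 2, align 2) → ends 14; pad 2 to align 8 for cpu; cpu at 16 (size 8, align 8) → ends 24; total 24 bytes, alignment 8
crc at 0 (size 8, align 2) → ends 8
inode at 8 (size 1, align 1) → ends 9
reserved at 9 (size 1, align 1) → ends 10
n_entries at 10 (size 4, align 2) → ends 14
version at 14 (size 24, align 2) → ends 38
within Descriptor: cpu at 16
14 + 16 = 30

30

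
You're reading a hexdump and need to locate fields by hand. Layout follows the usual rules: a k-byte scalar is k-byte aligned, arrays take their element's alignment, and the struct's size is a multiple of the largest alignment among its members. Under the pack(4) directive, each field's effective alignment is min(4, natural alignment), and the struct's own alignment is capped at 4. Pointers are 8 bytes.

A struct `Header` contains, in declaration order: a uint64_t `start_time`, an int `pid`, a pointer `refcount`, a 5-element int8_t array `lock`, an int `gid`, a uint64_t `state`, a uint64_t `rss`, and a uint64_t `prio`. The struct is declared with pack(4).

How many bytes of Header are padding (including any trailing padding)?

0..8  start_time  (8B, 4-aligned)
8..12  pid  (4B, 4-aligned)
12..20  refcount  (8B, 4-aligned)
20..25  lock  (5B, 1-aligned)
25..28  -- padding (3B)
28..32  gid  (4B, 4-aligned)
32..40  state  (8B, 4-aligned)
40..48  rss  (8B, 4-aligned)
48..56  prio  (8B, 4-aligned)
sizeof = 56, alignof = 4
data bytes 53, size 56 → padding 3

3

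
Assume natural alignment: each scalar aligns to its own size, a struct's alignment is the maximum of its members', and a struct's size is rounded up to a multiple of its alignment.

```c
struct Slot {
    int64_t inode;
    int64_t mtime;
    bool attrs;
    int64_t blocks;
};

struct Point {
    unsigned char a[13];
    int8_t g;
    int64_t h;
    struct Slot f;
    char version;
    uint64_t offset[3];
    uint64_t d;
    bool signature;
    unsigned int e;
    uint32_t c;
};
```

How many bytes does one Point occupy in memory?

112

Slot: 0..8  inode  (8B, 8-aligned); 8..16  mtime  (8B, 8-aligned); 16..17  attrs  (1B, 1-aligned); 17..24  -- padding (7B); 24..32  blocks  (8B, 8-aligned); sizeof = 32, alignof = 8
0..13  a  (13B, 1-aligned)
13..14  g  (1B, 1-aligned)
14..16  -- padding (2B)
16..24  h  (8B, 8-aligned)
24..56  f  (32B, 8-aligned)
56..57  version  (1B, 1-aligned)
57..64  -- padding (7B)
64..88  offset  (24B, 8-aligned)
88..96  d  (8B, 8-aligned)
96..97  signature  (1B, 1-aligned)
97..100  -- padding (3B)
100..104  e  (4B, 4-aligned)
104..108  c  (4B, 4-aligned)
108..112  -- tail padding (4B)
sizeof = 112, alignof = 8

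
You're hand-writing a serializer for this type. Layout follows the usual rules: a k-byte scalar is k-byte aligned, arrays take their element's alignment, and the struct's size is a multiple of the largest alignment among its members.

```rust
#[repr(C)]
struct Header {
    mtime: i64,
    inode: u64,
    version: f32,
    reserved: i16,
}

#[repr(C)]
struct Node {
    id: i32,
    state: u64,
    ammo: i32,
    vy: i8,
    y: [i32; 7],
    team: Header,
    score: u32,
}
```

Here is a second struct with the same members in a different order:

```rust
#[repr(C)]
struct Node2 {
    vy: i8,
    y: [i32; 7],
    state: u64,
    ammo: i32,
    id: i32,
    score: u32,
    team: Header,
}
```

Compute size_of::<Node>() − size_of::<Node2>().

8

Header: @0: mtime [8B, align 8] → 8; @8: inode [8B, align 8] → 16; @16: version [4B, align 4] → 20; @20: reserved [2B, align 2] → 22; +2 tail pad (align 8); size 24, align 8
@0: id [4B, align 4] → 4
+4 pad (align 8)
@8: state [8B, align 8] → 16
@16: ammo [4B, align 4] → 20
@20: vy [1B, align 1] → 21
+3 pad (align 4)
@24: y [28B, align 4] → 52
+4 pad (align 8)
@56: team [24B, align 8] → 80
@80: score [4B, align 4] → 84
+4 tail pad (align 8)
size 88, align 8
— Node2 —
@0: vy [1B, align 1] → 1
+3 pad (align 4)
@4: y [28B, align 4] → 32
@32: state [8B, align 8] → 40
@40: ammo [4B, align 4] → 44
@44: id [4B, align 4] → 48
@48: score [4B, align 4] → 52
+4 pad (align 8)
@56: team [24B, align 8] → 80
size 80, align 8
88 − 80 = 8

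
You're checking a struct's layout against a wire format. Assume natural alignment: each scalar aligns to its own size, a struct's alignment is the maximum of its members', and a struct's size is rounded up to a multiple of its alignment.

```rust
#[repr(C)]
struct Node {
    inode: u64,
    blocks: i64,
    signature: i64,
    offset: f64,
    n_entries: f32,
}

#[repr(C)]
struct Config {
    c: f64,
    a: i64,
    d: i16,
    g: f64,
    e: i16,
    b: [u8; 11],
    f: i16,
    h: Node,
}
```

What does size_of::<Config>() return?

88

Node: inode at 0 (size 8, align 8) → ends 8; blocks at 8 (size 8, align 8) → ends 16; signature at 16 (size 8, align 8) → ends 24; offset at 24 (size 8, align 8) → ends 32; n_entries at 32 (size 4, align 4) → ends 36; tail pad 4 to reach multiple of 8; total 40 bytes, alignment 8
c at 0 (size 8, align 8) → ends 8
a at 8 (size 8, align 8) → ends 16
d at 16 (size 2, align 2) → ends 18
pad 6 to align 8 for g
g at 24 (size 8, align 8) → ends 32
e at 32 (size 2, align 2) → ends 34
b at 34 (size 11, align 1) → ends 45
pad 1 to align 2 for f
f at 46 (size 2, align 2) → ends 48
h at 48 (size 40, align 8) → ends 88
total 88 bytes, alignment 8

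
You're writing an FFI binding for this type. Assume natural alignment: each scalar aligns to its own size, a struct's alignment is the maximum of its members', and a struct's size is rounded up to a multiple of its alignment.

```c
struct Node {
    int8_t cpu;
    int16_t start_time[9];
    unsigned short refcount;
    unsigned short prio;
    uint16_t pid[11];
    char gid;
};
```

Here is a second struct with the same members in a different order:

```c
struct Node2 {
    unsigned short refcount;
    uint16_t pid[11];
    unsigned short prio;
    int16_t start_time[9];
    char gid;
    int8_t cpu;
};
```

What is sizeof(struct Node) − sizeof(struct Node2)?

2

cpu at 0 (size 1, align 1) → ends 1
pad 1 to align 2 for start_time
start_time at 2 (size 18, align 2) → ends 20
refcount at 20 (size 2, align 2) → ends 22
prio at 22 (size 2, align 2) → ends 24
pid at 24 (size 22, align 2) → ends 46
gid at 46 (size 1, align 1) → ends 47
tail pad 1 to reach multiple of 2
total 48 bytes, alignment 2
— Node2 —
refcount at 0 (size 2, align 2) → ends 2
pid at 2 (size 22, align 2) → ends 24
prio at 24 (size 2, align 2) → ends 26
start_time at 26 (size 18, align 2) → ends 44
gid at 44 (size 1, align 1) → ends 45
cpu at 45 (size 1, align 1) → ends 46
total 46 bytes, alignment 2
48 − 46 = 2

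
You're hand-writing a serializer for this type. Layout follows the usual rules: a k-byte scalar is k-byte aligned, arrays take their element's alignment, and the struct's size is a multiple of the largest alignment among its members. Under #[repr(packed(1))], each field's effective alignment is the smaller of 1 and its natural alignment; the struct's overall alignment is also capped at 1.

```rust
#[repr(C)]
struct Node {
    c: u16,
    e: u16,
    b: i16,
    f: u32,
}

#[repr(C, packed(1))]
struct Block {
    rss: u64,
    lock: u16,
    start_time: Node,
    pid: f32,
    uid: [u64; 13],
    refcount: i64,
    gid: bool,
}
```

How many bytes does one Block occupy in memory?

139

Node: @0: c [2B, align 2] → 2; @2: e [2B, align 2] → 4; @4: b [2B, align 2] → 6; +2 pad (align 4); @8: f [4B, align 4] → 12; size 12, align 4
@0: rss [8B, align 1] → 8
@8: lock [2B, align 1] → 10
@10: start_time [12B, align 1] → 22
@22: pid [4B, align 1] → 26
@26: uid [104B, align 1] → 130
@130: refcount [8B, align 1] → 138
@138: gid [1B, align 1] → 139
size 139, align 1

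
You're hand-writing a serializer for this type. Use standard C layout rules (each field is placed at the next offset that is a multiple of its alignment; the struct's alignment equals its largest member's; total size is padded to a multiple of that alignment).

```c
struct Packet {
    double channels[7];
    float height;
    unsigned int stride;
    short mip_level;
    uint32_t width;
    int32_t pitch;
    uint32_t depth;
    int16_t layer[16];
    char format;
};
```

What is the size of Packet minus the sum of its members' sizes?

@0: channels [56B, align 8] → 56
@56: height [4B, align 4] → 60
@60: stride [4B, align 4] → 64
@64: mip_level [2B, align 2] → 66
+2 pad (align 4)
@68: width [4B, align 4] → 72
@72: pitch [4B, align 4] → 76
@76: depth [4B, align 4] → 80
@80: layer [32B, align 2] → 112
@112: format [1B, align 1] → 113
+7 tail pad (align 8)
size 120, align 8
data bytes 111, size 120 → padding 9

9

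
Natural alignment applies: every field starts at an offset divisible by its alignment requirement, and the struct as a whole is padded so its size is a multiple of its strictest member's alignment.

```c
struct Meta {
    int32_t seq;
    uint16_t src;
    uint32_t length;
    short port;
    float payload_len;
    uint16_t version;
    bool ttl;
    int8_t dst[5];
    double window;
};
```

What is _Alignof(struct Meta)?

8

member alignments: seq=4, src=2, length=4, port=2, payload_len=4, version=2, ttl=1, dst=1, window=8
max = 8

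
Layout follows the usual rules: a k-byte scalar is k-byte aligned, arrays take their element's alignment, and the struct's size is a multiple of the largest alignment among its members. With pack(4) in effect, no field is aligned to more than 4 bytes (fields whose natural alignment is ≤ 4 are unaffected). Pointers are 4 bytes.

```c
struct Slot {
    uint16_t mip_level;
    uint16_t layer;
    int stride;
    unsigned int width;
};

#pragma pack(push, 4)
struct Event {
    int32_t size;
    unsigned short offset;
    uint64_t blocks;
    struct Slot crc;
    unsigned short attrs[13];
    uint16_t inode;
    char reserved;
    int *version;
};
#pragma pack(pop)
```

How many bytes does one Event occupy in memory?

64 bytes

Slot: 0..2  mip_level  (2B, 2-aligned); 2..4  layer  (2B, 2-aligned); 4..8  stride  (4B, 4-aligned); 8..12  width  (4B, 4-aligned); sizeof = 12, alignof = 4
0..4  size  (4B, 4-aligned)
4..6  offset  (2B, 2-aligned)
6..8  -- padding (2B)
8..16  blocks  (8B, 4-aligned)
16..28  crc  (12B, 4-aligned)
28..54  attrs  (26B, 2-aligned)
54..56  inode  (2B, 2-aligned)
56..57  reserved  (1B, 1-aligned)
57..60  -- padding (3B)
60..64  version  (4B, 4-aligned)
sizeof = 64, alignof = 4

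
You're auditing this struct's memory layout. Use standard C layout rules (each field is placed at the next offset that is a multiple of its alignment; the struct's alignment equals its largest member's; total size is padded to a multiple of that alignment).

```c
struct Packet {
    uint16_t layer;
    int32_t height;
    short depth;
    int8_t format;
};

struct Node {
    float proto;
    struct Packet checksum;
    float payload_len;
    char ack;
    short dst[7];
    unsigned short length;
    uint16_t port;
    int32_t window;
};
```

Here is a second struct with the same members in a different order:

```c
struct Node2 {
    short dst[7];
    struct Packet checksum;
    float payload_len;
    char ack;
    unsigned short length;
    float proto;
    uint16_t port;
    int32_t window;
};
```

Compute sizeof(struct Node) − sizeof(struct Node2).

-4

Packet: @0: layer [2B, align 2] → 2; +2 pad (align 4); @4: height [4B, align 4] → 8; @8: depth [2B, align 2] → 10; @10: format [1B, align 1] → 11; +1 tail pad (align 4); size 12, align 4
@0: proto [4B, align 4] → 4
@4: checksum [12B, align 4] → 16
@16: payload_len [4B, align 4] → 20
@20: ack [1B, align 1] → 21
+1 pad (align 2)
@22: dst [14B, align 2] → 36
@36: length [2B, align 2] → 38
@38: port [2B, align 2] → 40
@40: window [4B, align 4] → 44
size 44, align 4
— Node2 —
@0: dst [14B, align 2] → 14
+2 pad (align 4)
@16: checksum [12B, align 4] → 28
@28: payload_len [4B, align 4] → 32
@32: ack [1B, align 1] → 33
+1 pad (align 2)
@34: length [2B, align 2] → 36
@36: proto [4B, align 4] → 40
@40: port [2B, align 2] → 42
+2 pad (align 4)
@44: window [4B, align 4] → 48
size 48, align 4
44 − 48 = -4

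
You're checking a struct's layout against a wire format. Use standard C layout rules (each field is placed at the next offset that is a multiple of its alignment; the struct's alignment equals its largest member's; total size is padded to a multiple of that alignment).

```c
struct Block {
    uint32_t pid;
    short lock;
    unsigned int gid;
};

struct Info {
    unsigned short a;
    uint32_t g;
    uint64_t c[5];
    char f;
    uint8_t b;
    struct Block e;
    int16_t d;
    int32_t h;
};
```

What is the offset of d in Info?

64

Block: 0..4  pid  (4B, 4-aligned); 4..6  lock  (2B, 2-aligned); 6..8  -- padding (2B); 8..12  gid  (4B, 4-aligned); sizeof = 12, alignof = 4
0..2  a  (2B, 2-aligned)
2..4  -- padding (2B)
4..8  g  (4B, 4-aligned)
8..48  c  (40B, 8-aligned)
48..49  f  (1B, 1-aligned)
49..50  b  (1B, 1-aligned)
50..52  -- padding (2B)
52..64  e  (12B, 4-aligned)
64..66  d  (2B, 2-aligned)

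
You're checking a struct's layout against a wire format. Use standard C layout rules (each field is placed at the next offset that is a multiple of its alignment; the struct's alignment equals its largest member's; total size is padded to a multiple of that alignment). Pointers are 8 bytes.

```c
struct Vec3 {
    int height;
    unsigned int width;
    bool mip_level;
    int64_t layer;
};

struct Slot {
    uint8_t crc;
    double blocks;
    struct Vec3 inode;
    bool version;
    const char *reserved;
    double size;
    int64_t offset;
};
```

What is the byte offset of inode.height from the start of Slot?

Vec3: @0: height [4B, align 4] → 4; @4: width [4B, align 4] → 8; @8: mip_level [1B, align 1] → 9; +7 pad (align 8); @16: layer [8B, align 8] → 24; size 24, align 8
@0: crc [1B, align 1] → 1
+7 pad (align 8)
@8: blocks [8B, align 8] → 16
@16: inode [24B, align 8] → 40
within Vec3: height at 0
16 + 0 = 16

16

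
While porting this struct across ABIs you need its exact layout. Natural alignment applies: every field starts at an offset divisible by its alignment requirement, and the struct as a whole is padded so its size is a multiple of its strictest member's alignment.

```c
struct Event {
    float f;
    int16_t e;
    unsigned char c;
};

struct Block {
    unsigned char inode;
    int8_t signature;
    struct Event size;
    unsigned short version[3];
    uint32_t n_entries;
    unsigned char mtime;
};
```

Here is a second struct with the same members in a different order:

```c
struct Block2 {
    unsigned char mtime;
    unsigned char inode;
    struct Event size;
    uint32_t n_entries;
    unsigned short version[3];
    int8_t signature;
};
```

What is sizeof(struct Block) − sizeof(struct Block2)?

Event: 0..4  f  (4B, 4-aligned); 4..6  e  (2B, 2-aligned); 6..7  c  (1B, 1-aligned); 7..8  -- tail padding (1B); sizeof = 8, alignof = 4
0..1  inode  (1B, 1-aligned)
1..2  signature  (1B, 1-aligned)
2..4  -- padding (2B)
4..12  size  (8B, 4-aligned)
12..18  version  (6B, 2-aligned)
18..20  -- padding (2B)
20..24  n_entries  (4B, 4-aligned)
24..25  mtime  (1B, 1-aligned)
25..28  -- tail padding (3B)
sizeof = 28, alignof = 4
— Block2 —
0..1  mtime  (1B, 1-aligned)
1..2  inode  (1B, 1-aligned)
2..4  -- padding (2B)
4..12  size  (8B, 4-aligned)
12..16  n_entries  (4B, 4-aligned)
16..22  version  (6B, 2-aligned)
22..23  signature  (1B, 1-aligned)
23..24  -- tail padding (1B)
sizeof = 24, alignof = 4
28 − 24 = 4

4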